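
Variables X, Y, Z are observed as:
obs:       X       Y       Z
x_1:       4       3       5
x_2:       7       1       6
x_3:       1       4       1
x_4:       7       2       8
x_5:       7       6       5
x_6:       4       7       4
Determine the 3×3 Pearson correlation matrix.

Step 1 — column means:
  mean(X) = (4 + 7 + 1 + 7 + 7 + 4) / 6 = 30/6 = 5
  mean(Y) = (3 + 1 + 4 + 2 + 6 + 7) / 6 = 23/6 = 3.8333
  mean(Z) = (5 + 6 + 1 + 8 + 5 + 4) / 6 = 29/6 = 4.8333

Step 2 — sample variances and covariances s[i,j] = (1/(n-1)) · Σ_k (x_{k,i} - mean_i) · (x_{k,j} - mean_j), with n-1 = 5:
  s[X,X] = ((-1)·(-1) + (2)·(2) + (-4)·(-4) + (2)·(2) + (2)·(2) + (-1)·(-1)) / 5 = 30/5 = 6
  s[X,Y] = ((-1)·(-0.8333) + (2)·(-2.8333) + (-4)·(0.1667) + (2)·(-1.8333) + (2)·(2.1667) + (-1)·(3.1667)) / 5 = -8/5 = -1.6
  s[X,Z] = ((-1)·(0.1667) + (2)·(1.1667) + (-4)·(-3.8333) + (2)·(3.1667) + (2)·(0.1667) + (-1)·(-0.8333)) / 5 = 25/5 = 5
  s[Y,Y] = ((-0.8333)·(-0.8333) + (-2.8333)·(-2.8333) + (0.1667)·(0.1667) + (-1.8333)·(-1.8333) + (2.1667)·(2.1667) + (3.1667)·(3.1667)) / 5 = 26.8333/5 = 5.3667
  s[Y,Z] = ((-0.8333)·(0.1667) + (-2.8333)·(1.1667) + (0.1667)·(-3.8333) + (-1.8333)·(3.1667) + (2.1667)·(0.1667) + (3.1667)·(-0.8333)) / 5 = -12.1667/5 = -2.4333
  s[Z,Z] = ((0.1667)·(0.1667) + (1.1667)·(1.1667) + (-3.8333)·(-3.8333) + (3.1667)·(3.1667) + (0.1667)·(0.1667) + (-0.8333)·(-0.8333)) / 5 = 26.8333/5 = 5.3667
  Sample standard deviations s_i = √(s[i,i]):
  s(X) = √(6) = 2.4495
  s(Y) = √(5.3667) = 2.3166
  s(Z) = √(5.3667) = 2.3166

Step 3 — r_{ij} = s_{ij} / (s_i · s_j):
  r[X,X] = 1 (diagonal).
  r[X,Y] = -1.6 / (2.4495 · 2.3166) = -1.6 / 5.6745 = -0.282
  r[X,Z] = 5 / (2.4495 · 2.3166) = 5 / 5.6745 = 0.8811
  r[Y,Y] = 1 (diagonal).
  r[Y,Z] = -2.4333 / (2.3166 · 2.3166) = -2.4333 / 5.3667 = -0.4534
  r[Z,Z] = 1 (diagonal).

R is symmetric with unit diagonal. Assembling:

R = [[1, -0.282, 0.8811],
 [-0.282, 1, -0.4534],
 [0.8811, -0.4534, 1]]


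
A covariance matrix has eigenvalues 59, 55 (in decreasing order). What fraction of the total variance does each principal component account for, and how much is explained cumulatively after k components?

Step 1 — total variance = trace(Sigma) = Σ λ_i = 59 + 55 = 114.

Step 2 — fraction explained by component i = λ_i / Σ λ:
  PC1: 59/114 = 0.5175
  PC2: 55/114 = 0.4825

Step 3 — cumulative fraction after k components = (λ_1 + ... + λ_k) / Σ λ:
  k = 1: 59/114 = 0.5175
  k = 2: (59 + 55)/114 = 114/114 = 1

Summary (fraction, with percent):

explained: PC1 0.5175 (51.75%), PC2 0.4825 (48.25%);  cumulative: 0.5175, 1


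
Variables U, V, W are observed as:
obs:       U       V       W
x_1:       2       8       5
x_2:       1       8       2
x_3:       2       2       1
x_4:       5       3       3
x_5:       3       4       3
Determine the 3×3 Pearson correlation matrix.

Step 1 — column means:
  mean(U) = (2 + 1 + 2 + 5 + 3) / 5 = 13/5 = 2.6
  mean(V) = (8 + 8 + 2 + 3 + 4) / 5 = 25/5 = 5
  mean(W) = (5 + 2 + 1 + 3 + 3) / 5 = 14/5 = 2.8

Step 2 — sample variances and covariances s[i,j] = (1/(n-1)) · Σ_k (x_{k,i} - mean_i) · (x_{k,j} - mean_j), with n-1 = 4:
  s[U,U] = ((-0.6)·(-0.6) + (-1.6)·(-1.6) + (-0.6)·(-0.6) + (2.4)·(2.4) + (0.4)·(0.4)) / 4 = 9.2/4 = 2.3
  s[U,V] = ((-0.6)·(3) + (-1.6)·(3) + (-0.6)·(-3) + (2.4)·(-2) + (0.4)·(-1)) / 4 = -10/4 = -2.5
  s[U,W] = ((-0.6)·(2.2) + (-1.6)·(-0.8) + (-0.6)·(-1.8) + (2.4)·(0.2) + (0.4)·(0.2)) / 4 = 1.6/4 = 0.4
  s[V,V] = ((3)·(3) + (3)·(3) + (-3)·(-3) + (-2)·(-2) + (-1)·(-1)) / 4 = 32/4 = 8
  s[V,W] = ((3)·(2.2) + (3)·(-0.8) + (-3)·(-1.8) + (-2)·(0.2) + (-1)·(0.2)) / 4 = 9/4 = 2.25
  s[W,W] = ((2.2)·(2.2) + (-0.8)·(-0.8) + (-1.8)·(-1.8) + (0.2)·(0.2) + (0.2)·(0.2)) / 4 = 8.8/4 = 2.2
  Sample standard deviations s_i = √(s[i,i]):
  s(U) = √(2.3) = 1.5166
  s(V) = √(8) = 2.8284
  s(W) = √(2.2) = 1.4832

Step 3 — r_{ij} = s_{ij} / (s_i · s_j):
  r[U,U] = 1 (diagonal).
  r[U,V] = -2.5 / (1.5166 · 2.8284) = -2.5 / 4.2895 = -0.5828
  r[U,W] = 0.4 / (1.5166 · 1.4832) = 0.4 / 2.2494 = 0.1778
  r[V,V] = 1 (diagonal).
  r[V,W] = 2.25 / (2.8284 · 1.4832) = 2.25 / 4.1952 = 0.5363
  r[W,W] = 1 (diagonal).

R is symmetric with unit diagonal. Assembling:

R = [[1, -0.5828, 0.1778],
 [-0.5828, 1, 0.5363],
 [0.1778, 0.5363, 1]]


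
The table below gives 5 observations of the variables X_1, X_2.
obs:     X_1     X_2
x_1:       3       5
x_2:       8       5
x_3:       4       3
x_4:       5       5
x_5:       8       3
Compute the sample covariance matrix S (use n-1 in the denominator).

Step 1 — column means:
  mean(X_1) = (3 + 8 + 4 + 5 + 8) / 5 = 28/5 = 5.6
  mean(X_2) = (5 + 5 + 3 + 5 + 3) / 5 = 21/5 = 4.2

Step 2 — sample covariance S[i,j] = (1/(n-1)) · Σ_k (x_{k,i} - mean_i) · (x_{k,j} - mean_j), with n-1 = 4.
  S[X_1,X_1] = ((-2.6)·(-2.6) + (2.4)·(2.4) + (-1.6)·(-1.6) + (-0.6)·(-0.6) + (2.4)·(2.4)) / 4 = 21.2/4 = 5.3
  S[X_1,X_2] = ((-2.6)·(0.8) + (2.4)·(0.8) + (-1.6)·(-1.2) + (-0.6)·(0.8) + (2.4)·(-1.2)) / 4 = -1.6/4 = -0.4
  S[X_2,X_2] = ((0.8)·(0.8) + (0.8)·(0.8) + (-1.2)·(-1.2) + (0.8)·(0.8) + (-1.2)·(-1.2)) / 4 = 4.8/4 = 1.2

S is symmetric (S[j,i] = S[i,j]). Assembling:

S = [[5.3, -0.4],
 [-0.4, 1.2]]


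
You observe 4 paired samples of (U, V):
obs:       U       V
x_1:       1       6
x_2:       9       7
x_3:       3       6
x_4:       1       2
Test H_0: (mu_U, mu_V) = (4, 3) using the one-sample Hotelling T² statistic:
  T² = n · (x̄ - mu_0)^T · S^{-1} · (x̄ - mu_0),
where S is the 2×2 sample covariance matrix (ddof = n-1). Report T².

Step 1 — sample mean vector:
  mean(U) = (1 + 9 + 3 + 1) / 4 = 14/4 = 3.5
  mean(V) = (6 + 7 + 6 + 2) / 4 = 21/4 = 5.25
  x̄ = (3.5, 5.25),  deviation x̄ - mu_0 = (3.5, 5.25) - (4, 3) = (-0.5, 2.25).

Step 2 — sample covariance matrix, S[i,j] = (1/(n-1)) · Σ_k (x_{k,i} - mean_i) · (x_{k,j} - mean_j), divisor n-1 = 3:
  S[U,U] = ((-2.5)·(-2.5) + (5.5)·(5.5) + (-0.5)·(-0.5) + (-2.5)·(-2.5)) / 3 = 43/3 = 14.3333
  S[U,V] = ((-2.5)·(0.75) + (5.5)·(1.75) + (-0.5)·(0.75) + (-2.5)·(-3.25)) / 3 = 15.5/3 = 5.1667
  S[V,V] = ((0.75)·(0.75) + (1.75)·(1.75) + (0.75)·(0.75) + (-3.25)·(-3.25)) / 3 = 14.75/3 = 4.9167
  S = [[14.3333, 5.1667],
 [5.1667, 4.9167]].

Step 3 — invert S. det(S) = 14.3333·4.9167 - (5.1667)² = 43.7778.
  S^{-1} = (1/det) · [[d, -b], [-b, a]] = [[0.1123, -0.118],
 [-0.118, 0.3274]].

Step 4 — quadratic form (x̄ - mu_0)^T · S^{-1} · (x̄ - mu_0):
  S^{-1} · (x̄ - mu_0) = (-0.3217, 0.7957),
  (x̄ - mu_0)^T · [...] = (-0.5)·(-0.3217) + (2.25)·(0.7957) = 1.9511.

Step 5 — scale by n: T² = 4 · 1.9511 = 7.8046.

T² ≈ 7.8046


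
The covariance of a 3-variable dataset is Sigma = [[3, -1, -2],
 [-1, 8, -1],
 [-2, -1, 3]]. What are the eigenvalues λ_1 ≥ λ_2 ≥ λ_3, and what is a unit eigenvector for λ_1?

Step 1 — characteristic polynomial p(λ) = det(λI - Sigma) = λ³ - tr·λ² + c_1·λ - det, where tr = trace, c_1 = sum of the principal 2×2 minors, det = det(Sigma):
  tr = 3 + 8 + 3 = 14,
  c_1 = (3·8 - (-1)²) + (3·3 - (-2)²) + (8·3 - (-1)²) = 23 + 5 + 23 = 51,
  det = 3·(8·3 - (-1)²) - (-1)·((-1)·3 - (-1)·(-2)) + (-2)·((-1)·(-1) - 8·(-2)) = 3·(23) - (-1)·(-5) + (-2)·(17) = 30.
  So p(λ) = λ³ - 14λ² + 51λ - 30.
Step 2 — look for an integer root (rational root theorem: any rational root is an integer divisor of 30). Testing λ = 5:
  p(5) = 125 - 350 + 255 - 30 = 0  ✓
  Dividing out (λ - 5): p(λ) = (λ - 5)(λ² - 9λ + 6).
Step 3 — remaining eigenvalues from the quadratic λ² - 9λ + 6 = 0:
  Δ = 9² - 4·6 = 81 - 24 = 57,  λ = (9 ± √57)/2 = (9 ± 7.5498)/2 ≈ 8.2749 or 0.7251.
  Sorted: λ_1 = 8.2749,  λ_2 = 5,  λ_3 = 0.7251  (check: sum = 14 = tr ✓).

Step 4 — unit eigenvector for λ_1 ≈ 8.2749: v spans the null space of (Sigma - λ_1 I), whose rows are
  r_1 = (-5.2749, -1, -2),  r_2 = (-1, -0.2749, -1),  r_3 = (-2, -1, -5.2749).
  v is orthogonal to every row, so take v ∝ r_1 × r_2 = ((-1)·(-1) - (-2)·(-0.2749), (-2)·(-1) - (-5.2749)·(-1), (-5.2749)·(-0.2749) - (-1)·(-1)) ≈ (0.4502, -3.2749, 0.4502).
  Let u = (0.4502, -3.2749, 0.4502).
  ||u|| = √((0.4502)² + (-3.2749)² + (0.4502)²) = √(11.1304) ≈ 3.3362,  v_1 = u/||u|| ≈ (0.1349, -0.9816, 0.1349) (||v_1|| = 1).

λ_1 = 8.2749,  λ_2 = 5,  λ_3 = 0.7251;  v_1 ≈ (0.1349, -0.9816, 0.1349)


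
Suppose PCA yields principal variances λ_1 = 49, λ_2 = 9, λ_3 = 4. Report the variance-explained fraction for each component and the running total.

Step 1 — total variance = trace(Sigma) = Σ λ_i = 49 + 9 + 4 = 62.

Step 2 — fraction explained by component i = λ_i / Σ λ:
  PC1: 49/62 = 0.7903
  PC2: 9/62 = 0.1452
  PC3: 4/62 = 0.0645

Step 3 — cumulative fraction after k components = (λ_1 + ... + λ_k) / Σ λ:
  k = 1: 49/62 = 0.7903
  k = 2: (49 + 9)/62 = 58/62 = 0.9355
  k = 3: (49 + 9 + 4)/62 = 62/62 = 1

Summary (fraction, with percent):

explained: PC1 0.7903 (79.03%), PC2 0.1452 (14.52%), PC3 0.0645 (6.45%);  cumulative: 0.7903, 0.9355, 1


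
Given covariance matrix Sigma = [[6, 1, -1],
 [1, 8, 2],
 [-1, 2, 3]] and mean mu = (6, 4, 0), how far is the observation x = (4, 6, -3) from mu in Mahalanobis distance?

Step 1 — centre the observation: (x - mu) = (-2, 2, -3).

Step 2 — invert Sigma (cofactor / det for 3×3, or solve directly):
  Sigma^{-1} = [[0.1905, -0.0476, 0.0952],
 [-0.0476, 0.1619, -0.1238],
 [0.0952, -0.1238, 0.4476]].

Step 3 — form the quadratic (x - mu)^T · Sigma^{-1} · (x - mu):
  Sigma^{-1} · (x - mu) = (-0.7619, 0.7905, -1.781).
  (x - mu)^T · [Sigma^{-1} · (x - mu)] = (-2)·(-0.7619) + (2)·(0.7905) + (-3)·(-1.781) = 8.4476.

Step 4 — take square root: d = √(8.4476) ≈ 2.9065.

d(x, mu) = √(8.4476) ≈ 2.9065


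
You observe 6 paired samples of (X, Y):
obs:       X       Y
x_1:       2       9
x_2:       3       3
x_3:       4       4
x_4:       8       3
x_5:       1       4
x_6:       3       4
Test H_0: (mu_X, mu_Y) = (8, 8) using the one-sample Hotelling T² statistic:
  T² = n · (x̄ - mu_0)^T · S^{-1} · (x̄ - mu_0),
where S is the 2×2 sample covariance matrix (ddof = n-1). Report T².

Step 1 — sample mean vector:
  mean(X) = (2 + 3 + 4 + 8 + 1 + 3) / 6 = 21/6 = 3.5
  mean(Y) = (9 + 3 + 4 + 3 + 4 + 4) / 6 = 27/6 = 4.5
  x̄ = (3.5, 4.5),  deviation x̄ - mu_0 = (3.5, 4.5) - (8, 8) = (-4.5, -3.5).

Step 2 — sample covariance matrix, S[i,j] = (1/(n-1)) · Σ_k (x_{k,i} - mean_i) · (x_{k,j} - mean_j), divisor n-1 = 5:
  S[X,X] = ((-1.5)·(-1.5) + (-0.5)·(-0.5) + (0.5)·(0.5) + (4.5)·(4.5) + (-2.5)·(-2.5) + (-0.5)·(-0.5)) / 5 = 29.5/5 = 5.9
  S[X,Y] = ((-1.5)·(4.5) + (-0.5)·(-1.5) + (0.5)·(-0.5) + (4.5)·(-1.5) + (-2.5)·(-0.5) + (-0.5)·(-0.5)) / 5 = -11.5/5 = -2.3
  S[Y,Y] = ((4.5)·(4.5) + (-1.5)·(-1.5) + (-0.5)·(-0.5) + (-1.5)·(-1.5) + (-0.5)·(-0.5) + (-0.5)·(-0.5)) / 5 = 25.5/5 = 5.1
  S = [[5.9, -2.3],
 [-2.3, 5.1]].

Step 3 — invert S. det(S) = 5.9·5.1 - (-2.3)² = 24.8.
  S^{-1} = (1/det) · [[d, -b], [-b, a]] = [[0.2056, 0.0927],
 [0.0927, 0.2379]].

Step 4 — quadratic form (x̄ - mu_0)^T · S^{-1} · (x̄ - mu_0):
  S^{-1} · (x̄ - mu_0) = (-1.25, -1.25),
  (x̄ - mu_0)^T · [...] = (-4.5)·(-1.25) + (-3.5)·(-1.25) = 10.

Step 5 — scale by n: T² = 6 · 10 = 60.

T² ≈ 60


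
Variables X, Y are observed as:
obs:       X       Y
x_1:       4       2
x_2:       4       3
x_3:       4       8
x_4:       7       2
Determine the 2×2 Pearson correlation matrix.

Step 1 — column means:
  mean(X) = (4 + 4 + 4 + 7) / 4 = 19/4 = 4.75
  mean(Y) = (2 + 3 + 8 + 2) / 4 = 15/4 = 3.75

Step 2 — sample variances and covariances s[i,j] = (1/(n-1)) · Σ_k (x_{k,i} - mean_i) · (x_{k,j} - mean_j), with n-1 = 3:
  s[X,X] = ((-0.75)·(-0.75) + (-0.75)·(-0.75) + (-0.75)·(-0.75) + (2.25)·(2.25)) / 3 = 6.75/3 = 2.25
  s[X,Y] = ((-0.75)·(-1.75) + (-0.75)·(-0.75) + (-0.75)·(4.25) + (2.25)·(-1.75)) / 3 = -5.25/3 = -1.75
  s[Y,Y] = ((-1.75)·(-1.75) + (-0.75)·(-0.75) + (4.25)·(4.25) + (-1.75)·(-1.75)) / 3 = 24.75/3 = 8.25
  Sample standard deviations s_i = √(s[i,i]):
  s(X) = √(2.25) = 1.5
  s(Y) = √(8.25) = 2.8723

Step 3 — r_{ij} = s_{ij} / (s_i · s_j):
  r[X,X] = 1 (diagonal).
  r[X,Y] = -1.75 / (1.5 · 2.8723) = -1.75 / 4.3084 = -0.4062
  r[Y,Y] = 1 (diagonal).

R is symmetric with unit diagonal. Assembling:

R = [[1, -0.4062],
 [-0.4062, 1]]


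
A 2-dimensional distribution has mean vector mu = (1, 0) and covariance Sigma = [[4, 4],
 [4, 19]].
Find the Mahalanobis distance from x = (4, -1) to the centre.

Step 1 — centre the observation: (x - mu) = (3, -1).

Step 2 — invert Sigma. det(Sigma) = 4·19 - (4)² = 60.
  Sigma^{-1} = (1/det) · [[d, -b], [-b, a]] = [[0.3167, -0.0667],
 [-0.0667, 0.0667]].

Step 3 — form the quadratic (x - mu)^T · Sigma^{-1} · (x - mu):
  Sigma^{-1} · (x - mu) = (1.0167, -0.2667).
  (x - mu)^T · [Sigma^{-1} · (x - mu)] = (3)·(1.0167) + (-1)·(-0.2667) = 3.3167.

Step 4 — take square root: d = √(3.3167) ≈ 1.8212.

d(x, mu) = √(3.3167) ≈ 1.8212


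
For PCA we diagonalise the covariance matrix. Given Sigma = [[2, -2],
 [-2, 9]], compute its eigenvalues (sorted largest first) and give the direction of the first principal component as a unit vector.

Step 1 — characteristic polynomial of 2×2 Sigma:
  det(Sigma - λI) = λ² - trace · λ + det = 0.
  trace = 2 + 9 = 11, det = 2·9 - (-2)² = 14.
Step 2 — discriminant:
  Δ = trace² - 4·det = 121 - 56 = 65.
Step 3 — eigenvalues:
  λ = (trace ± √Δ)/2 = (11 ± 8.0623)/2,
  λ_1 = 9.5311,  λ_2 = 1.4689.

Step 4 — unit eigenvector for λ_1: solve (Sigma - λ_1 I)v = 0. First row:
  (2 - 9.5311)·v_x + (-2)·v_y = 0, i.e. (-7.5311)·v_x + (-2)·v_y = 0,
  so v ∝ (b, λ_1 - a) = (-2, 7.5311); multiply by -1 so the first entry is positive: u = (2, -7.5311).
  ||u|| = √((2)² + (-7.5311)²) = √(60.7179) ≈ 7.7922,
  v_1 = u/||u|| ≈ (0.2567, -0.9665) (||v_1|| = 1).

λ_1 = 9.5311,  λ_2 = 1.4689;  v_1 ≈ (0.2567, -0.9665)


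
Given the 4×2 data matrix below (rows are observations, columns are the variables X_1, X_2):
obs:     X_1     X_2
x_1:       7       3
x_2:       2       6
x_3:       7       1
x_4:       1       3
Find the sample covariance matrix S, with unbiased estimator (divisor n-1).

Step 1 — column means:
  mean(X_1) = (7 + 2 + 7 + 1) / 4 = 17/4 = 4.25
  mean(X_2) = (3 + 6 + 1 + 3) / 4 = 13/4 = 3.25

Step 2 — sample covariance S[i,j] = (1/(n-1)) · Σ_k (x_{k,i} - mean_i) · (x_{k,j} - mean_j), with n-1 = 3.
  S[X_1,X_1] = ((2.75)·(2.75) + (-2.25)·(-2.25) + (2.75)·(2.75) + (-3.25)·(-3.25)) / 3 = 30.75/3 = 10.25
  S[X_1,X_2] = ((2.75)·(-0.25) + (-2.25)·(2.75) + (2.75)·(-2.25) + (-3.25)·(-0.25)) / 3 = -12.25/3 = -4.0833
  S[X_2,X_2] = ((-0.25)·(-0.25) + (2.75)·(2.75) + (-2.25)·(-2.25) + (-0.25)·(-0.25)) / 3 = 12.75/3 = 4.25

S is symmetric (S[j,i] = S[i,j]). Assembling:

S = [[10.25, -4.0833],
 [-4.0833, 4.25]]


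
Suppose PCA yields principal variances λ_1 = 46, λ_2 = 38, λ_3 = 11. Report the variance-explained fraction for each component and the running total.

Step 1 — total variance = trace(Sigma) = Σ λ_i = 46 + 38 + 11 = 95.

Step 2 — fraction explained by component i = λ_i / Σ λ:
  PC1: 46/95 = 0.4842
  PC2: 38/95 = 0.4
  PC3: 11/95 = 0.1158

Step 3 — cumulative fraction after k components = (λ_1 + ... + λ_k) / Σ λ:
  k = 1: 46/95 = 0.4842
  k = 2: (46 + 38)/95 = 84/95 = 0.8842
  k = 3: (46 + 38 + 11)/95 = 95/95 = 1

Summary (fraction, with percent):

explained: PC1 0.4842 (48.42%), PC2 0.4 (40%), PC3 0.1158 (11.58%);  cumulative: 0.4842, 0.8842, 1


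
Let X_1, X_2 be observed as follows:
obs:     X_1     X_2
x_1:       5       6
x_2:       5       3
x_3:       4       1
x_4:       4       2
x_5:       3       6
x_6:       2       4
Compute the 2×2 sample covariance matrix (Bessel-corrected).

Step 1 — column means:
  mean(X_1) = (5 + 5 + 4 + 4 + 3 + 2) / 6 = 23/6 = 3.8333
  mean(X_2) = (6 + 3 + 1 + 2 + 6 + 4) / 6 = 22/6 = 3.6667

Step 2 — sample covariance S[i,j] = (1/(n-1)) · Σ_k (x_{k,i} - mean_i) · (x_{k,j} - mean_j), with n-1 = 5.
  S[X_1,X_1] = ((1.1667)·(1.1667) + (1.1667)·(1.1667) + (0.1667)·(0.1667) + (0.1667)·(0.1667) + (-0.8333)·(-0.8333) + (-1.8333)·(-1.8333)) / 5 = 6.8333/5 = 1.3667
  S[X_1,X_2] = ((1.1667)·(2.3333) + (1.1667)·(-0.6667) + (0.1667)·(-2.6667) + (0.1667)·(-1.6667) + (-0.8333)·(2.3333) + (-1.8333)·(0.3333)) / 5 = -1.3333/5 = -0.2667
  S[X_2,X_2] = ((2.3333)·(2.3333) + (-0.6667)·(-0.6667) + (-2.6667)·(-2.6667) + (-1.6667)·(-1.6667) + (2.3333)·(2.3333) + (0.3333)·(0.3333)) / 5 = 21.3333/5 = 4.2667

S is symmetric (S[j,i] = S[i,j]). Assembling:

S = [[1.3667, -0.2667],
 [-0.2667, 4.2667]]


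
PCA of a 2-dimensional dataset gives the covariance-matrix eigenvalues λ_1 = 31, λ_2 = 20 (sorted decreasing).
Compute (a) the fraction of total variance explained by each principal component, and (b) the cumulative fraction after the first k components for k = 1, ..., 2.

Step 1 — total variance = trace(Sigma) = Σ λ_i = 31 + 20 = 51.

Step 2 — fraction explained by component i = λ_i / Σ λ:
  PC1: 31/51 = 0.6078
  PC2: 20/51 = 0.3922

Step 3 — cumulative fraction after k components = (λ_1 + ... + λ_k) / Σ λ:
  k = 1: 31/51 = 0.6078
  k = 2: (31 + 20)/51 = 51/51 = 1

Summary (fraction, with percent):

explained: PC1 0.6078 (60.78%), PC2 0.3922 (39.22%);  cumulative: 0.6078, 1


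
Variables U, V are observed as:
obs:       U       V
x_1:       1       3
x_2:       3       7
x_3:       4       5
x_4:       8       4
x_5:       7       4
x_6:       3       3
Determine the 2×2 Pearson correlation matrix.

Step 1 — column means:
  mean(U) = (1 + 3 + 4 + 8 + 7 + 3) / 6 = 26/6 = 4.3333
  mean(V) = (3 + 7 + 5 + 4 + 4 + 3) / 6 = 26/6 = 4.3333

Step 2 — sample variances and covariances s[i,j] = (1/(n-1)) · Σ_k (x_{k,i} - mean_i) · (x_{k,j} - mean_j), with n-1 = 5:
  s[U,U] = ((-3.3333)·(-3.3333) + (-1.3333)·(-1.3333) + (-0.3333)·(-0.3333) + (3.6667)·(3.6667) + (2.6667)·(2.6667) + (-1.3333)·(-1.3333)) / 5 = 35.3333/5 = 7.0667
  s[U,V] = ((-3.3333)·(-1.3333) + (-1.3333)·(2.6667) + (-0.3333)·(0.6667) + (3.6667)·(-0.3333) + (2.6667)·(-0.3333) + (-1.3333)·(-1.3333)) / 5 = 0.3333/5 = 0.0667
  s[V,V] = ((-1.3333)·(-1.3333) + (2.6667)·(2.6667) + (0.6667)·(0.6667) + (-0.3333)·(-0.3333) + (-0.3333)·(-0.3333) + (-1.3333)·(-1.3333)) / 5 = 11.3333/5 = 2.2667
  Sample standard deviations s_i = √(s[i,i]):
  s(U) = √(7.0667) = 2.6583
  s(V) = √(2.2667) = 1.5055

Step 3 — r_{ij} = s_{ij} / (s_i · s_j):
  r[U,U] = 1 (diagonal).
  r[U,V] = 0.0667 / (2.6583 · 1.5055) = 0.0667 / 4.0022 = 0.0167
  r[V,V] = 1 (diagonal).

R is symmetric with unit diagonal. Assembling:

R = [[1, 0.0167],
 [0.0167, 1]]


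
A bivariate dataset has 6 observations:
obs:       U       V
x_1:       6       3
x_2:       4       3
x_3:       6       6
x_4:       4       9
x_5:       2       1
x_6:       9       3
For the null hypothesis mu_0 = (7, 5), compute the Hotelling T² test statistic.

Step 1 — sample mean vector:
  mean(U) = (6 + 4 + 6 + 4 + 2 + 9) / 6 = 31/6 = 5.1667
  mean(V) = (3 + 3 + 6 + 9 + 1 + 3) / 6 = 25/6 = 4.1667
  x̄ = (5.1667, 4.1667),  deviation x̄ - mu_0 = (5.1667, 4.1667) - (7, 5) = (-1.8333, -0.8333).

Step 2 — sample covariance matrix, S[i,j] = (1/(n-1)) · Σ_k (x_{k,i} - mean_i) · (x_{k,j} - mean_j), divisor n-1 = 5:
  S[U,U] = ((0.8333)·(0.8333) + (-1.1667)·(-1.1667) + (0.8333)·(0.8333) + (-1.1667)·(-1.1667) + (-3.1667)·(-3.1667) + (3.8333)·(3.8333)) / 5 = 28.8333/5 = 5.7667
  S[U,V] = ((0.8333)·(-1.1667) + (-1.1667)·(-1.1667) + (0.8333)·(1.8333) + (-1.1667)·(4.8333) + (-3.1667)·(-3.1667) + (3.8333)·(-1.1667)) / 5 = 1.8333/5 = 0.3667
  S[V,V] = ((-1.1667)·(-1.1667) + (-1.1667)·(-1.1667) + (1.8333)·(1.8333) + (4.8333)·(4.8333) + (-3.1667)·(-3.1667) + (-1.1667)·(-1.1667)) / 5 = 40.8333/5 = 8.1667
  S = [[5.7667, 0.3667],
 [0.3667, 8.1667]].

Step 3 — invert S. det(S) = 5.7667·8.1667 - (0.3667)² = 46.96.
  S^{-1} = (1/det) · [[d, -b], [-b, a]] = [[0.1739, -0.0078],
 [-0.0078, 0.1228]].

Step 4 — quadratic form (x̄ - mu_0)^T · S^{-1} · (x̄ - mu_0):
  S^{-1} · (x̄ - mu_0) = (-0.3123, -0.088),
  (x̄ - mu_0)^T · [...] = (-1.8333)·(-0.3123) + (-0.8333)·(-0.088) = 0.6459.

Step 5 — scale by n: T² = 6 · 0.6459 = 3.8756.

T² ≈ 3.8756


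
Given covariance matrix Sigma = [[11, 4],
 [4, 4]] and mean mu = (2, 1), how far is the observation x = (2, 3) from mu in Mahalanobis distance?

Step 1 — centre the observation: (x - mu) = (0, 2).

Step 2 — invert Sigma. det(Sigma) = 11·4 - (4)² = 28.
  Sigma^{-1} = (1/det) · [[d, -b], [-b, a]] = [[0.1429, -0.1429],
 [-0.1429, 0.3929]].

Step 3 — form the quadratic (x - mu)^T · Sigma^{-1} · (x - mu):
  Sigma^{-1} · (x - mu) = (-0.2857, 0.7857).
  (x - mu)^T · [Sigma^{-1} · (x - mu)] = (0)·(-0.2857) + (2)·(0.7857) = 1.5714.

Step 4 — take square root: d = √(1.5714) ≈ 1.2536.

d(x, mu) = √(1.5714) ≈ 1.2536


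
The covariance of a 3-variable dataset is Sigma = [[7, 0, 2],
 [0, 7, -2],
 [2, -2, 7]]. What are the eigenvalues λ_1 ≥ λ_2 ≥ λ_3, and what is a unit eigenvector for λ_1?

Step 1 — characteristic polynomial p(λ) = det(λI - Sigma) = λ³ - tr·λ² + c_1·λ - det, where tr = trace, c_1 = sum of the principal 2×2 minors, det = det(Sigma):
  tr = 7 + 7 + 7 = 21,
  c_1 = (7·7 - (0)²) + (7·7 - (2)²) + (7·7 - (-2)²) = 49 + 45 + 45 = 139,
  det = 7·(7·7 - (-2)²) - (0)·((0)·7 - (-2)·(2)) + (2)·((0)·(-2) - 7·(2)) = 7·(45) - (0)·(4) + (2)·(-14) = 287.
  So p(λ) = λ³ - 21λ² + 139λ - 287.
Step 2 — look for an integer root (rational root theorem: any rational root is an integer divisor of 287). Testing λ = 7:
  p(7) = 343 - 1029 + 973 - 287 = 0  ✓
  Dividing out (λ - 7): p(λ) = (λ - 7)(λ² - 14λ + 41).
Step 3 — remaining eigenvalues from the quadratic λ² - 14λ + 41 = 0:
  Δ = 14² - 4·41 = 196 - 164 = 32,  λ = (14 ± √32)/2 = (14 ± 5.6569)/2 ≈ 9.8284 or 4.1716.
  Sorted: λ_1 = 9.8284,  λ_2 = 7,  λ_3 = 4.1716  (check: sum = 21 = tr ✓).

Step 4 — unit eigenvector for λ_1 ≈ 9.8284: v spans the null space of (Sigma - λ_1 I), whose rows are
  r_1 = (-2.8284, 0, 2),  r_2 = (0, -2.8284, -2),  r_3 = (2, -2, -2.8284).
  v is orthogonal to every row, so take v ∝ r_1 × r_2 = ((0)·(-2) - (2)·(-2.8284), (2)·(0) - (-2.8284)·(-2), (-2.8284)·(-2.8284) - (0)·(0)) ≈ (5.6569, -5.6569, 8).
  Let u = (5.6569, -5.6569, 8).
  ||u|| = √((5.6569)² + (-5.6569)² + (8)²) = √(128) ≈ 11.3137,  v_1 = u/||u|| ≈ (0.5, -0.5, 0.7071) (||v_1|| = 1).

λ_1 = 9.8284,  λ_2 = 7,  λ_3 = 4.1716;  v_1 ≈ (0.5, -0.5, 0.7071)


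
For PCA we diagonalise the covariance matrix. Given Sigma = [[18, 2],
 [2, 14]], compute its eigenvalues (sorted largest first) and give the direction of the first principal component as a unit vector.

Step 1 — characteristic polynomial of 2×2 Sigma:
  det(Sigma - λI) = λ² - trace · λ + det = 0.
  trace = 18 + 14 = 32, det = 18·14 - (2)² = 248.
Step 2 — discriminant:
  Δ = trace² - 4·det = 1024 - 992 = 32.
Step 3 — eigenvalues:
  λ = (trace ± √Δ)/2 = (32 ± 5.6569)/2,
  λ_1 = 18.8284,  λ_2 = 13.1716.

Step 4 — unit eigenvector for λ_1: solve (Sigma - λ_1 I)v = 0. First row:
  (18 - 18.8284)·v_x + (2)·v_y = 0, i.e. (-0.8284)·v_x + (2)·v_y = 0,
  so v ∝ (b, λ_1 - a) = (2, 0.8284) = u.
  ||u|| = √((2)² + (0.8284)²) = √(4.6863) ≈ 2.1648,
  v_1 = u/||u|| ≈ (0.9239, 0.3827) (||v_1|| = 1).

λ_1 = 18.8284,  λ_2 = 13.1716;  v_1 ≈ (0.9239, 0.3827)


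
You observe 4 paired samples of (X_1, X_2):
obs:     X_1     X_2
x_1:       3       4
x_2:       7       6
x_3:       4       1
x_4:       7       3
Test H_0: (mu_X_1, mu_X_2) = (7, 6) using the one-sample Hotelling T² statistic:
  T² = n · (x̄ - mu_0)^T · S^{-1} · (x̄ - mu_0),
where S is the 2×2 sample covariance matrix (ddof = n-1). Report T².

Step 1 — sample mean vector:
  mean(X_1) = (3 + 7 + 4 + 7) / 4 = 21/4 = 5.25
  mean(X_2) = (4 + 6 + 1 + 3) / 4 = 14/4 = 3.5
  x̄ = (5.25, 3.5),  deviation x̄ - mu_0 = (5.25, 3.5) - (7, 6) = (-1.75, -2.5).

Step 2 — sample covariance matrix, S[i,j] = (1/(n-1)) · Σ_k (x_{k,i} - mean_i) · (x_{k,j} - mean_j), divisor n-1 = 3:
  S[X_1,X_1] = ((-2.25)·(-2.25) + (1.75)·(1.75) + (-1.25)·(-1.25) + (1.75)·(1.75)) / 3 = 12.75/3 = 4.25
  S[X_1,X_2] = ((-2.25)·(0.5) + (1.75)·(2.5) + (-1.25)·(-2.5) + (1.75)·(-0.5)) / 3 = 5.5/3 = 1.8333
  S[X_2,X_2] = ((0.5)·(0.5) + (2.5)·(2.5) + (-2.5)·(-2.5) + (-0.5)·(-0.5)) / 3 = 13/3 = 4.3333
  S = [[4.25, 1.8333],
 [1.8333, 4.3333]].

Step 3 — invert S. det(S) = 4.25·4.3333 - (1.8333)² = 15.0556.
  S^{-1} = (1/det) · [[d, -b], [-b, a]] = [[0.2878, -0.1218],
 [-0.1218, 0.2823]].

Step 4 — quadratic form (x̄ - mu_0)^T · S^{-1} · (x̄ - mu_0):
  S^{-1} · (x̄ - mu_0) = (-0.1993, -0.4926),
  (x̄ - mu_0)^T · [...] = (-1.75)·(-0.1993) + (-2.5)·(-0.4926) = 1.5803.

Step 5 — scale by n: T² = 4 · 1.5803 = 6.321.

T² ≈ 6.321


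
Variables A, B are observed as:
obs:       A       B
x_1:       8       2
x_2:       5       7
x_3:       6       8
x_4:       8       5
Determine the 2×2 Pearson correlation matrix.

Step 1 — column means:
  mean(A) = (8 + 5 + 6 + 8) / 4 = 27/4 = 6.75
  mean(B) = (2 + 7 + 8 + 5) / 4 = 22/4 = 5.5

Step 2 — sample variances and covariances s[i,j] = (1/(n-1)) · Σ_k (x_{k,i} - mean_i) · (x_{k,j} - mean_j), with n-1 = 3:
  s[A,A] = ((1.25)·(1.25) + (-1.75)·(-1.75) + (-0.75)·(-0.75) + (1.25)·(1.25)) / 3 = 6.75/3 = 2.25
  s[A,B] = ((1.25)·(-3.5) + (-1.75)·(1.5) + (-0.75)·(2.5) + (1.25)·(-0.5)) / 3 = -9.5/3 = -3.1667
  s[B,B] = ((-3.5)·(-3.5) + (1.5)·(1.5) + (2.5)·(2.5) + (-0.5)·(-0.5)) / 3 = 21/3 = 7
  Sample standard deviations s_i = √(s[i,i]):
  s(A) = √(2.25) = 1.5
  s(B) = √(7) = 2.6458

Step 3 — r_{ij} = s_{ij} / (s_i · s_j):
  r[A,A] = 1 (diagonal).
  r[A,B] = -3.1667 / (1.5 · 2.6458) = -3.1667 / 3.9686 = -0.7979
  r[B,B] = 1 (diagonal).

R is symmetric with unit diagonal. Assembling:

R = [[1, -0.7979],
 [-0.7979, 1]]


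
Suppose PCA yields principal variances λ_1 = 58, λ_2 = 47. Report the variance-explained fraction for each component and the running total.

Step 1 — total variance = trace(Sigma) = Σ λ_i = 58 + 47 = 105.

Step 2 — fraction explained by component i = λ_i / Σ λ:
  PC1: 58/105 = 0.5524
  PC2: 47/105 = 0.4476

Step 3 — cumulative fraction after k components = (λ_1 + ... + λ_k) / Σ λ:
  k = 1: 58/105 = 0.5524
  k = 2: (58 + 47)/105 = 105/105 = 1

Summary (fraction, with percent):

explained: PC1 0.5524 (55.24%), PC2 0.4476 (44.76%);  cumulative: 0.5524, 1


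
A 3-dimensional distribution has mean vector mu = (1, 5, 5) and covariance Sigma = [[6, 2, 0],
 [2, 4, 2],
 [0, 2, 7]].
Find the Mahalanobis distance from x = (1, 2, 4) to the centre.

Step 1 — centre the observation: (x - mu) = (0, -3, -1).

Step 2 — invert Sigma (cofactor / det for 3×3, or solve directly):
  Sigma^{-1} = [[0.2069, -0.1207, 0.0345],
 [-0.1207, 0.3621, -0.1034],
 [0.0345, -0.1034, 0.1724]].

Step 3 — form the quadratic (x - mu)^T · Sigma^{-1} · (x - mu):
  Sigma^{-1} · (x - mu) = (0.3276, -0.9828, 0.1379).
  (x - mu)^T · [Sigma^{-1} · (x - mu)] = (0)·(0.3276) + (-3)·(-0.9828) + (-1)·(0.1379) = 2.8103.

Step 4 — take square root: d = √(2.8103) ≈ 1.6764.

d(x, mu) = √(2.8103) ≈ 1.6764


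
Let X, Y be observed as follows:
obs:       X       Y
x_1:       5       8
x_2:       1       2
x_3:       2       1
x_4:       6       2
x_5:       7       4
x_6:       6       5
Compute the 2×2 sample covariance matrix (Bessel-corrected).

Step 1 — column means:
  mean(X) = (5 + 1 + 2 + 6 + 7 + 6) / 6 = 27/6 = 4.5
  mean(Y) = (8 + 2 + 1 + 2 + 4 + 5) / 6 = 22/6 = 3.6667

Step 2 — sample covariance S[i,j] = (1/(n-1)) · Σ_k (x_{k,i} - mean_i) · (x_{k,j} - mean_j), with n-1 = 5.
  S[X,X] = ((0.5)·(0.5) + (-3.5)·(-3.5) + (-2.5)·(-2.5) + (1.5)·(1.5) + (2.5)·(2.5) + (1.5)·(1.5)) / 5 = 29.5/5 = 5.9
  S[X,Y] = ((0.5)·(4.3333) + (-3.5)·(-1.6667) + (-2.5)·(-2.6667) + (1.5)·(-1.6667) + (2.5)·(0.3333) + (1.5)·(1.3333)) / 5 = 15/5 = 3
  S[Y,Y] = ((4.3333)·(4.3333) + (-1.6667)·(-1.6667) + (-2.6667)·(-2.6667) + (-1.6667)·(-1.6667) + (0.3333)·(0.3333) + (1.3333)·(1.3333)) / 5 = 33.3333/5 = 6.6667

S is symmetric (S[j,i] = S[i,j]). Assembling:

S = [[5.9, 3],
 [3, 6.6667]]


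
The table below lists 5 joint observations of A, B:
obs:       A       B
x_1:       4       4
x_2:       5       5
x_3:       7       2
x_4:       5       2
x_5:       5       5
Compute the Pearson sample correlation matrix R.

Step 1 — column means:
  mean(A) = (4 + 5 + 7 + 5 + 5) / 5 = 26/5 = 5.2
  mean(B) = (4 + 5 + 2 + 2 + 5) / 5 = 18/5 = 3.6

Step 2 — sample variances and covariances s[i,j] = (1/(n-1)) · Σ_k (x_{k,i} - mean_i) · (x_{k,j} - mean_j), with n-1 = 4:
  s[A,A] = ((-1.2)·(-1.2) + (-0.2)·(-0.2) + (1.8)·(1.8) + (-0.2)·(-0.2) + (-0.2)·(-0.2)) / 4 = 4.8/4 = 1.2
  s[A,B] = ((-1.2)·(0.4) + (-0.2)·(1.4) + (1.8)·(-1.6) + (-0.2)·(-1.6) + (-0.2)·(1.4)) / 4 = -3.6/4 = -0.9
  s[B,B] = ((0.4)·(0.4) + (1.4)·(1.4) + (-1.6)·(-1.6) + (-1.6)·(-1.6) + (1.4)·(1.4)) / 4 = 9.2/4 = 2.3
  Sample standard deviations s_i = √(s[i,i]):
  s(A) = √(1.2) = 1.0954
  s(B) = √(2.3) = 1.5166

Step 3 — r_{ij} = s_{ij} / (s_i · s_j):
  r[A,A] = 1 (diagonal).
  r[A,B] = -0.9 / (1.0954 · 1.5166) = -0.9 / 1.6613 = -0.5417
  r[B,B] = 1 (diagonal).

R is symmetric with unit diagonal. Assembling:

R = [[1, -0.5417],
 [-0.5417, 1]]


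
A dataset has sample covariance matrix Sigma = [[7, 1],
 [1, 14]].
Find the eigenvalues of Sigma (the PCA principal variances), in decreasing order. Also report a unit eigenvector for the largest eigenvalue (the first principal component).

Step 1 — characteristic polynomial of 2×2 Sigma:
  det(Sigma - λI) = λ² - trace · λ + det = 0.
  trace = 7 + 14 = 21, det = 7·14 - (1)² = 97.
Step 2 — discriminant:
  Δ = trace² - 4·det = 441 - 388 = 53.
Step 3 — eigenvalues:
  λ = (trace ± √Δ)/2 = (21 ± 7.2801)/2,
  λ_1 = 14.1401,  λ_2 = 6.8599.

Step 4 — unit eigenvector for λ_1: solve (Sigma - λ_1 I)v = 0. First row:
  (7 - 14.1401)·v_x + (1)·v_y = 0, i.e. (-7.1401)·v_x + (1)·v_y = 0,
  so v ∝ (b, λ_1 - a) = (1, 7.1401) = u.
  ||u|| = √((1)² + (7.1401)²) = √(51.9804) ≈ 7.2097,
  v_1 = u/||u|| ≈ (0.1387, 0.9903) (||v_1|| = 1).

λ_1 = 14.1401,  λ_2 = 6.8599;  v_1 ≈ (0.1387, 0.9903)


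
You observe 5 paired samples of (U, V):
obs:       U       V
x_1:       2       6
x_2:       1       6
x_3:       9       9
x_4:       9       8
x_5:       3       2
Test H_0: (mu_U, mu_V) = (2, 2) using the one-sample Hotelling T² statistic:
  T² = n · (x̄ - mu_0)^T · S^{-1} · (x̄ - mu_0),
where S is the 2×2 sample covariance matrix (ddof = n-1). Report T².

Step 1 — sample mean vector:
  mean(U) = (2 + 1 + 9 + 9 + 3) / 5 = 24/5 = 4.8
  mean(V) = (6 + 6 + 9 + 8 + 2) / 5 = 31/5 = 6.2
  x̄ = (4.8, 6.2),  deviation x̄ - mu_0 = (4.8, 6.2) - (2, 2) = (2.8, 4.2).

Step 2 — sample covariance matrix, S[i,j] = (1/(n-1)) · Σ_k (x_{k,i} - mean_i) · (x_{k,j} - mean_j), divisor n-1 = 4:
  S[U,U] = ((-2.8)·(-2.8) + (-3.8)·(-3.8) + (4.2)·(4.2) + (4.2)·(4.2) + (-1.8)·(-1.8)) / 4 = 60.8/4 = 15.2
  S[U,V] = ((-2.8)·(-0.2) + (-3.8)·(-0.2) + (4.2)·(2.8) + (4.2)·(1.8) + (-1.8)·(-4.2)) / 4 = 28.2/4 = 7.05
  S[V,V] = ((-0.2)·(-0.2) + (-0.2)·(-0.2) + (2.8)·(2.8) + (1.8)·(1.8) + (-4.2)·(-4.2)) / 4 = 28.8/4 = 7.2
  S = [[15.2, 7.05],
 [7.05, 7.2]].

Step 3 — invert S. det(S) = 15.2·7.2 - (7.05)² = 59.7375.
  S^{-1} = (1/det) · [[d, -b], [-b, a]] = [[0.1205, -0.118],
 [-0.118, 0.2544]].

Step 4 — quadratic form (x̄ - mu_0)^T · S^{-1} · (x̄ - mu_0):
  S^{-1} · (x̄ - mu_0) = (-0.1582, 0.7382),
  (x̄ - mu_0)^T · [...] = (2.8)·(-0.1582) + (4.2)·(0.7382) = 2.6576.

Step 5 — scale by n: T² = 5 · 2.6576 = 13.2881.

T² ≈ 13.2881


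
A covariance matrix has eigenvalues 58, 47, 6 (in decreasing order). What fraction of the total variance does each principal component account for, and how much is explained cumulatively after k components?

Step 1 — total variance = trace(Sigma) = Σ λ_i = 58 + 47 + 6 = 111.

Step 2 — fraction explained by component i = λ_i / Σ λ:
  PC1: 58/111 = 0.5225
  PC2: 47/111 = 0.4234
  PC3: 6/111 = 0.0541

Step 3 — cumulative fraction after k components = (λ_1 + ... + λ_k) / Σ λ:
  k = 1: 58/111 = 0.5225
  k = 2: (58 + 47)/111 = 105/111 = 0.9459
  k = 3: (58 + 47 + 6)/111 = 111/111 = 1

Summary (fraction, with percent):

explained: PC1 0.5225 (52.25%), PC2 0.4234 (42.34%), PC3 0.0541 (5.41%);  cumulative: 0.5225, 0.9459, 1


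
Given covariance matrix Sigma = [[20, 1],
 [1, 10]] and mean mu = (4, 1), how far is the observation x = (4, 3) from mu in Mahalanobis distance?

Step 1 — centre the observation: (x - mu) = (0, 2).

Step 2 — invert Sigma. det(Sigma) = 20·10 - (1)² = 199.
  Sigma^{-1} = (1/det) · [[d, -b], [-b, a]] = [[0.0503, -0.005],
 [-0.005, 0.1005]].

Step 3 — form the quadratic (x - mu)^T · Sigma^{-1} · (x - mu):
  Sigma^{-1} · (x - mu) = (-0.0101, 0.201).
  (x - mu)^T · [Sigma^{-1} · (x - mu)] = (0)·(-0.0101) + (2)·(0.201) = 0.402.

Step 4 — take square root: d = √(0.402) ≈ 0.634.

d(x, mu) = √(0.402) ≈ 0.634


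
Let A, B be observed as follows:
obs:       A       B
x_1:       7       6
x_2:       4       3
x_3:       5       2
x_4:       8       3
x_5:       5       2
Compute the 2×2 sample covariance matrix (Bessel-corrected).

Step 1 — column means:
  mean(A) = (7 + 4 + 5 + 8 + 5) / 5 = 29/5 = 5.8
  mean(B) = (6 + 3 + 2 + 3 + 2) / 5 = 16/5 = 3.2

Step 2 — sample covariance S[i,j] = (1/(n-1)) · Σ_k (x_{k,i} - mean_i) · (x_{k,j} - mean_j), with n-1 = 4.
  S[A,A] = ((1.2)·(1.2) + (-1.8)·(-1.8) + (-0.8)·(-0.8) + (2.2)·(2.2) + (-0.8)·(-0.8)) / 4 = 10.8/4 = 2.7
  S[A,B] = ((1.2)·(2.8) + (-1.8)·(-0.2) + (-0.8)·(-1.2) + (2.2)·(-0.2) + (-0.8)·(-1.2)) / 4 = 5.2/4 = 1.3
  S[B,B] = ((2.8)·(2.8) + (-0.2)·(-0.2) + (-1.2)·(-1.2) + (-0.2)·(-0.2) + (-1.2)·(-1.2)) / 4 = 10.8/4 = 2.7

S is symmetric (S[j,i] = S[i,j]). Assembling:

S = [[2.7, 1.3],
 [1.3, 2.7]]


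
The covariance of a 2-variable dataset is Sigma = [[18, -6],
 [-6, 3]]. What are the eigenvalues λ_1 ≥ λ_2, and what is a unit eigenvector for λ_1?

Step 1 — characteristic polynomial of 2×2 Sigma:
  det(Sigma - λI) = λ² - trace · λ + det = 0.
  trace = 18 + 3 = 21, det = 18·3 - (-6)² = 18.
Step 2 — discriminant:
  Δ = trace² - 4·det = 441 - 72 = 369.
Step 3 — eigenvalues:
  λ = (trace ± √Δ)/2 = (21 ± 19.2094)/2,
  λ_1 = 20.1047,  λ_2 = 0.8953.

Step 4 — unit eigenvector for λ_1: solve (Sigma - λ_1 I)v = 0. First row:
  (18 - 20.1047)·v_x + (-6)·v_y = 0, i.e. (-2.1047)·v_x + (-6)·v_y = 0,
  so v ∝ (b, λ_1 - a) = (-6, 2.1047); multiply by -1 so the first entry is positive: u = (6, -2.1047).
  ||u|| = √((6)² + (-2.1047)²) = √(40.4297) ≈ 6.3584,
  v_1 = u/||u|| ≈ (0.9436, -0.331) (||v_1|| = 1).

λ_1 = 20.1047,  λ_2 = 0.8953;  v_1 ≈ (0.9436, -0.331)


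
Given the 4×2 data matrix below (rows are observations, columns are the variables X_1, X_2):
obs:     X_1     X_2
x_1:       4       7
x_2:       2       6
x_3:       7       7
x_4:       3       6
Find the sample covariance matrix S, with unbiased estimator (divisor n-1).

Step 1 — column means:
  mean(X_1) = (4 + 2 + 7 + 3) / 4 = 16/4 = 4
  mean(X_2) = (7 + 6 + 7 + 6) / 4 = 26/4 = 6.5

Step 2 — sample covariance S[i,j] = (1/(n-1)) · Σ_k (x_{k,i} - mean_i) · (x_{k,j} - mean_j), with n-1 = 3.
  S[X_1,X_1] = ((0)·(0) + (-2)·(-2) + (3)·(3) + (-1)·(-1)) / 3 = 14/3 = 4.6667
  S[X_1,X_2] = ((0)·(0.5) + (-2)·(-0.5) + (3)·(0.5) + (-1)·(-0.5)) / 3 = 3/3 = 1
  S[X_2,X_2] = ((0.5)·(0.5) + (-0.5)·(-0.5) + (0.5)·(0.5) + (-0.5)·(-0.5)) / 3 = 1/3 = 0.3333

S is symmetric (S[j,i] = S[i,j]). Assembling:

S = [[4.6667, 1],
 [1, 0.3333]]


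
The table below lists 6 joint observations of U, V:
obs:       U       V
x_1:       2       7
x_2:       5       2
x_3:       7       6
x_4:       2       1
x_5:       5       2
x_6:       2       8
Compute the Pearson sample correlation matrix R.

Step 1 — column means:
  mean(U) = (2 + 5 + 7 + 2 + 5 + 2) / 6 = 23/6 = 3.8333
  mean(V) = (7 + 2 + 6 + 1 + 2 + 8) / 6 = 26/6 = 4.3333

Step 2 — sample variances and covariances s[i,j] = (1/(n-1)) · Σ_k (x_{k,i} - mean_i) · (x_{k,j} - mean_j), with n-1 = 5:
  s[U,U] = ((-1.8333)·(-1.8333) + (1.1667)·(1.1667) + (3.1667)·(3.1667) + (-1.8333)·(-1.8333) + (1.1667)·(1.1667) + (-1.8333)·(-1.8333)) / 5 = 22.8333/5 = 4.5667
  s[U,V] = ((-1.8333)·(2.6667) + (1.1667)·(-2.3333) + (3.1667)·(1.6667) + (-1.8333)·(-3.3333) + (1.1667)·(-2.3333) + (-1.8333)·(3.6667)) / 5 = -5.6667/5 = -1.1333
  s[V,V] = ((2.6667)·(2.6667) + (-2.3333)·(-2.3333) + (1.6667)·(1.6667) + (-3.3333)·(-3.3333) + (-2.3333)·(-2.3333) + (3.6667)·(3.6667)) / 5 = 45.3333/5 = 9.0667
  Sample standard deviations s_i = √(s[i,i]):
  s(U) = √(4.5667) = 2.137
  s(V) = √(9.0667) = 3.0111

Step 3 — r_{ij} = s_{ij} / (s_i · s_j):
  r[U,U] = 1 (diagonal).
  r[U,V] = -1.1333 / (2.137 · 3.0111) = -1.1333 / 6.4346 = -0.1761
  r[V,V] = 1 (diagonal).

R is symmetric with unit diagonal. Assembling:

R = [[1, -0.1761],
 [-0.1761, 1]]


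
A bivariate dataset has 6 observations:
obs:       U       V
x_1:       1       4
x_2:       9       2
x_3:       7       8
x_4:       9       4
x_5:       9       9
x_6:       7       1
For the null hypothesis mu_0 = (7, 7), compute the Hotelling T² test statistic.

Step 1 — sample mean vector:
  mean(U) = (1 + 9 + 7 + 9 + 9 + 7) / 6 = 42/6 = 7
  mean(V) = (4 + 2 + 8 + 4 + 9 + 1) / 6 = 28/6 = 4.6667
  x̄ = (7, 4.6667),  deviation x̄ - mu_0 = (7, 4.6667) - (7, 7) = (0, -2.3333).

Step 2 — sample covariance matrix, S[i,j] = (1/(n-1)) · Σ_k (x_{k,i} - mean_i) · (x_{k,j} - mean_j), divisor n-1 = 5:
  S[U,U] = ((-6)·(-6) + (2)·(2) + (0)·(0) + (2)·(2) + (2)·(2) + (0)·(0)) / 5 = 48/5 = 9.6
  S[U,V] = ((-6)·(-0.6667) + (2)·(-2.6667) + (0)·(3.3333) + (2)·(-0.6667) + (2)·(4.3333) + (0)·(-3.6667)) / 5 = 6/5 = 1.2
  S[V,V] = ((-0.6667)·(-0.6667) + (-2.6667)·(-2.6667) + (3.3333)·(3.3333) + (-0.6667)·(-0.6667) + (4.3333)·(4.3333) + (-3.6667)·(-3.6667)) / 5 = 51.3333/5 = 10.2667
  S = [[9.6, 1.2],
 [1.2, 10.2667]].

Step 3 — invert S. det(S) = 9.6·10.2667 - (1.2)² = 97.12.
  S^{-1} = (1/det) · [[d, -b], [-b, a]] = [[0.1057, -0.0124],
 [-0.0124, 0.0988]].

Step 4 — quadratic form (x̄ - mu_0)^T · S^{-1} · (x̄ - mu_0):
  S^{-1} · (x̄ - mu_0) = (0.0288, -0.2306),
  (x̄ - mu_0)^T · [...] = (0)·(0.0288) + (-2.3333)·(-0.2306) = 0.5382.

Step 5 — scale by n: T² = 6 · 0.5382 = 3.229.

T² ≈ 3.229


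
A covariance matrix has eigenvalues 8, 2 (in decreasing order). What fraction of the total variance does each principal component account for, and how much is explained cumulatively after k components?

Step 1 — total variance = trace(Sigma) = Σ λ_i = 8 + 2 = 10.

Step 2 — fraction explained by component i = λ_i / Σ λ:
  PC1: 8/10 = 0.8
  PC2: 2/10 = 0.2

Step 3 — cumulative fraction after k components = (λ_1 + ... + λ_k) / Σ λ:
  k = 1: 8/10 = 0.8
  k = 2: (8 + 2)/10 = 10/10 = 1

Summary (fraction, with percent):

explained: PC1 0.8 (80%), PC2 0.2 (20%);  cumulative: 0.8, 1


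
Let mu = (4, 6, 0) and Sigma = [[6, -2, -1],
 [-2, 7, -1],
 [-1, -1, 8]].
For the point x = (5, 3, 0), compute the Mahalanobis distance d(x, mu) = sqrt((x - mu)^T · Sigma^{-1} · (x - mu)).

Step 1 — centre the observation: (x - mu) = (1, -3, 0).

Step 2 — invert Sigma (cofactor / det for 3×3, or solve directly):
  Sigma^{-1} = [[0.1916, 0.0592, 0.0314],
 [0.0592, 0.1638, 0.0279],
 [0.0314, 0.0279, 0.1324]].

Step 3 — form the quadratic (x - mu)^T · Sigma^{-1} · (x - mu):
  Sigma^{-1} · (x - mu) = (0.0139, -0.4321, -0.0523).
  (x - mu)^T · [Sigma^{-1} · (x - mu)] = (1)·(0.0139) + (-3)·(-0.4321) + (0)·(-0.0523) = 1.3101.

Step 4 — take square root: d = √(1.3101) ≈ 1.1446.

d(x, mu) = √(1.3101) ≈ 1.1446


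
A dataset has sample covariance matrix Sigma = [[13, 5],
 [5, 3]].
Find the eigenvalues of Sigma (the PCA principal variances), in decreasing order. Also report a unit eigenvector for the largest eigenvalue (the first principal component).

Step 1 — characteristic polynomial of 2×2 Sigma:
  det(Sigma - λI) = λ² - trace · λ + det = 0.
  trace = 13 + 3 = 16, det = 13·3 - (5)² = 14.
Step 2 — discriminant:
  Δ = trace² - 4·det = 256 - 56 = 200.
Step 3 — eigenvalues:
  λ = (trace ± √Δ)/2 = (16 ± 14.1421)/2,
  λ_1 = 15.0711,  λ_2 = 0.9289.

Step 4 — unit eigenvector for λ_1: solve (Sigma - λ_1 I)v = 0. First row:
  (13 - 15.0711)·v_x + (5)·v_y = 0, i.e. (-2.0711)·v_x + (5)·v_y = 0,
  so v ∝ (b, λ_1 - a) = (5, 2.0711) = u.
  ||u|| = √((5)² + (2.0711)²) = √(29.2893) ≈ 5.412,
  v_1 = u/||u|| ≈ (0.9239, 0.3827) (||v_1|| = 1).

λ_1 = 15.0711,  λ_2 = 0.9289;  v_1 ≈ (0.9239, 0.3827)
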